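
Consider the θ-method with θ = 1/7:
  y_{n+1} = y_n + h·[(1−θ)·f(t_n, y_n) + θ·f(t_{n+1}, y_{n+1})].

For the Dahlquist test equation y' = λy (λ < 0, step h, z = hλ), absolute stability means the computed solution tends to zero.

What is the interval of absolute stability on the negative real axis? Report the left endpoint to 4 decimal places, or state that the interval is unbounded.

With y'=λy (z=hλ):
  y_{n+1} = y_n + z·[6/7·y_n + 1/7·y_{n+1}] ⇒ (1 − 1/7z)y_{n+1} = (1 + 6/7z)y_n
  ⇒ R(z) = (1 + 6/7z)/(1 − 1/7z).

Boundary: |R(x)|=1, x<0.
x=-0.5: |R|=0.5333
R=−1: 1+6/7x = −1+1/7x ⇒ -5/7x=2 ⇒ x=2/(-5/7)=-2.8000
Confirm numerically:
  x=-2.604: |R|=0.89796 <1
  x=-1.636: |R|=0.32608 <1
  x=-1.512: |R|=0.24342 <1
  x=-3.312: |R|=1.24825 >1
  x=-3.049: |R|=1.12389 >1
  x=-3.047: |R|=1.12292 >1
Stable set (-2.8000, 0).

(-2.8000, 0).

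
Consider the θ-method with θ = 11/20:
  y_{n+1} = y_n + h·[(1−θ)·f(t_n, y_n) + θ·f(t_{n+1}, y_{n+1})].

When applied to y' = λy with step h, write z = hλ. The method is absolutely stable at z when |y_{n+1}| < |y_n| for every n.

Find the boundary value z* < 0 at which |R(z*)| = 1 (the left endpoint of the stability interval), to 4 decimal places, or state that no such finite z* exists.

On y'=λy, z=hλ:
  y_{n+1} = y_n + z·[9/20·y_n + 11/20·y_{n+1}] ⇒ (1 − 11/20z)y_{n+1} = (1 + 9/20z)y_n
  R(z) = (1 + 9/20z)/(1 − 11/20z).

Solve |R(x)|<1 on ℝ⁻.
x=-0.99: |R|=0.3590
x=-2: |R|=0.0476
x=-10: |R|=0.5385
x=-100: |R|=0.7857
θ=11/20≥1/2 ⇒ |1+9/20x|<|1−11/20x| ∀x<0 ⇒ interval (−∞,0).

interval (−∞, 0).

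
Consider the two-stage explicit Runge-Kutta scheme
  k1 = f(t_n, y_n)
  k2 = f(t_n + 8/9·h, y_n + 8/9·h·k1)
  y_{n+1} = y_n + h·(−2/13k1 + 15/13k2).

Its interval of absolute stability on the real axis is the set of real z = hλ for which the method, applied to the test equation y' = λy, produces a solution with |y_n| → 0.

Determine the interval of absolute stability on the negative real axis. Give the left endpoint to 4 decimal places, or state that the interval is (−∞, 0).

With y'=λy (z=hλ):
  k1=λy_n ⇒ h·k1=z·y_n;  k2=λ(1+8/9z)y_n ⇒ h·k2=z(1+8/9z)y_n
  y_{n+1}/y_n = 1 − 2/13z + 15/13z(1+8/9z) = 1 + z + 40/39z²
  Hence R(z) = 1 + z + 40/39z².

Find x<0 with |R(x)|<1.
x=-0.56: |R|=0.7616
R=1: x+40/39x²=0 ⇒ x=−39/40=-0.9750; min R=1−1/(4·40/39)=0.7562>−1
Confirm numerically:
  x=-0.944: |R|=0.96999 <1
  x=-0.891: |R|=0.92324 <1
  x=-0.785: |R|=0.84703 <1
  x=-0.635: |R|=0.77856 <1
  x=-1.543: |R|=1.89890 >1
  x=-1.472: |R|=1.75034 >1
  x=-1.286: |R|=1.41020 >1
Stable set (-0.9750, 0).

z∈(-0.9750,0).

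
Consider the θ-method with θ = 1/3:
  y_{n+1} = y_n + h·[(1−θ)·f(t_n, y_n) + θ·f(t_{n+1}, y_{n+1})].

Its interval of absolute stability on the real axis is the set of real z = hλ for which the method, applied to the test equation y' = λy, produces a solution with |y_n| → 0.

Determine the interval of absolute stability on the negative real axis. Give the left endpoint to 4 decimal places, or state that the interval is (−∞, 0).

On y'=λy, z=hλ:
  y_{n+1} = y_n + z·[2/3·y_n + 1/3·y_{n+1}] ⇒ (1 − 1/3z)y_{n+1} = (1 + 2/3z)y_n
  Hence R(z) = (1 + 2/3z)/(1 − 1/3z).

Solve |R(x)|<1 on ℝ⁻.
x=-0.5: |R|=0.5714
R=−1: 1+2/3x = −1+1/3x ⇒ -1/3x=2 ⇒ x=2/(-1/3)=-6.0000
Confirm numerically:
  x=-5.314: |R|=0.91749 <1
  x=-4.670: |R|=0.82660 <1
  x=-3.247: |R|=0.55931 <1
  x=-6.440: |R|=1.04661 >1
  x=-6.330: |R|=1.03537 >1
  x=-6.154: |R|=1.01682 >1
So |R|<1 on (-6.0000, 0).

(-6.0000, 0).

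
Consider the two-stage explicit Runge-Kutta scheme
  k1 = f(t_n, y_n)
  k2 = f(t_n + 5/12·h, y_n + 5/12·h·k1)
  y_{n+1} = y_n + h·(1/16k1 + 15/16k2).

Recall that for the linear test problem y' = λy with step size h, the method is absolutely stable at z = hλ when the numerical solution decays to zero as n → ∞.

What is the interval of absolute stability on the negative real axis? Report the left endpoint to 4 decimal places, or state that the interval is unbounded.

z∈(-2.5600,0).

Set f=λy, z=hλ:
  k1=λy_n ⇒ h·k1=z·y_n;  k2=λ(1+5/12z)y_n ⇒ h·k2=z(1+5/12z)y_n
  y_{n+1}/y_n = 1 + 1/16z + 15/16z(1+5/12z) = 1 + z + 25/64z²
  ⇒ R(z) = 1 + z + 25/64z².

Boundary: |R(x)|=1, x<0.
x=-0.77: |R|=0.4616
R=1: x+25/64x²=0 ⇒ x=−64/25=-2.5600; min R=1−1/(4·25/64)=0.3600>−1
Confirm numerically:
  x=-2.035: |R|=0.58267 <1
  x=-1.960: |R|=0.54063 <1
  x=-1.579: |R|=0.39492 <1
  x=-1.442: |R|=0.37025 <1
  x=-2.994: |R|=1.50758 >1
  x=-2.747: |R|=1.20066 >1
So |R|<1 on (-2.5600, 0).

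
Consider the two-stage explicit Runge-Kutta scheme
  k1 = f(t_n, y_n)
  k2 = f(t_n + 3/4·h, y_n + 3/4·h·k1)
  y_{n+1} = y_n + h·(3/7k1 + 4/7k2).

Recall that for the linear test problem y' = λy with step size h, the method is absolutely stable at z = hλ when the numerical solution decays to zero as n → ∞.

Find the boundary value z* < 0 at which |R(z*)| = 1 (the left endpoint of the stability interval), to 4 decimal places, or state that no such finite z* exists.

On y'=λy, z=hλ:
  k1=λy_n ⇒ h·k1=z·y_n;  k2=λ(1+3/4z)y_n ⇒ h·k2=z(1+3/4z)y_n
  y_{n+1}/y_n = 1 + 3/7z + 4/7z(1+3/4z) = 1 + z + 3/7z²
  Hence R(z) = 1 + z + 3/7z².

Boundary: |R(x)|=1, x<0.
x=-0.93: |R|=0.4407
R=1: x+3/7x²=0 ⇒ x=−7/3=-2.3333; min R=1−1/(4·3/7)=0.4167>−1
Confirm numerically:
  x=-2.097: |R|=0.78760 <1
  x=-1.997: |R|=0.71215 <1
  x=-1.162: |R|=0.41668 <1
  x=-2.763: |R|=1.50879 >1
  x=-2.716: |R|=1.44542 >1
  x=-2.645: |R|=1.35330 >1
So |R|<1 on (-2.3333, 0).

left endpoint -2.3333.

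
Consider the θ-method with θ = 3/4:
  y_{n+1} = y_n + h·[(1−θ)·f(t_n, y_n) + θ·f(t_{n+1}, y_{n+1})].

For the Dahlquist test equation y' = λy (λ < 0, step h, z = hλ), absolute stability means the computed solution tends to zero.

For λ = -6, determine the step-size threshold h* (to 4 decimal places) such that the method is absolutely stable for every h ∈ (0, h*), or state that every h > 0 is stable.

interval (−∞, 0). Any h>0 works for λ=-6.

With y'=λy (z=hλ):
  y_{n+1} = y_n + z·[1/4·y_n + 3/4·y_{n+1}] ⇒ (1 − 3/4z)y_{n+1} = (1 + 1/4z)y_n
  so R(z) = (1 + 1/4z)/(1 − 3/4z).

Find x<0 with |R(x)|<1.
x=-1.17: |R|=0.3768
x=-2: |R|=0.2000
x=-10: |R|=0.1765
x=-100: |R|=0.3158
θ=3/4≥1/2 ⇒ |1+1/4x|<|1−3/4x| ∀x<0 ⇒ stable on all of ℝ⁻.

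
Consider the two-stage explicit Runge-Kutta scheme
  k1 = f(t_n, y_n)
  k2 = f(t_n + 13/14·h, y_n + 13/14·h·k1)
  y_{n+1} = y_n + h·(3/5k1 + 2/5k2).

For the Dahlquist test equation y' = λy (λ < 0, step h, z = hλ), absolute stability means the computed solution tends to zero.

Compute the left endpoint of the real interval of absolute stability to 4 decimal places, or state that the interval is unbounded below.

left endpoint -2.6923.

Test eqn y'=λy, z=hλ:
  k1=λy_n ⇒ h·k1=z·y_n;  k2=λ(1+13/14z)y_n ⇒ h·k2=z(1+13/14z)y_n
  y_{n+1}/y_n = 1 + 3/5z + 2/5z(1+13/14z) = 1 + z + 13/35z²
  R(z) = 1 + z + 13/35z².

Need |R(x)|<1, x<0.
x=-1.68: |R|=0.3683
R=1: x+13/35x²=0 ⇒ x=−35/13=-2.6923; min R=1−1/(4·13/35)=0.3269>−1
Confirm numerically:
  x=-2.516: |R|=0.83524 <1
  x=-2.166: |R|=0.57658 <1
  x=-1.755: |R|=0.38901 <1
  x=-2.909: |R|=1.23413 >1
  x=-2.793: |R|=1.10446 >1
Interval (-2.6923, 0).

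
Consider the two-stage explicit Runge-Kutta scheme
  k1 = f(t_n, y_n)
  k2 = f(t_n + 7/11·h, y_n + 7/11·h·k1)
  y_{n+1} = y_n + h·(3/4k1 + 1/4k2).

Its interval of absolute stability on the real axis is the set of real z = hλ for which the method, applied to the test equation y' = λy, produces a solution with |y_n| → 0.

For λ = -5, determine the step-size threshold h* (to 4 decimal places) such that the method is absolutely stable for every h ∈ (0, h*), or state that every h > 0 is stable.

(-6.2857,0); λ=-5 ⇒ h* = (44/7)/5 = 1.2571.

With y'=λy (z=hλ):
  k1=λy_n ⇒ h·k1=z·y_n;  k2=λ(1+7/11z)y_n ⇒ h·k2=z(1+7/11z)y_n
  y_{n+1}/y_n = 1 + 3/4z + 1/4z(1+7/11z) = 1 + z + 7/44z²
  R(z) = 1 + z + 7/44z².

Need |R(x)|<1, x<0.
x=-1.33: |R|=0.0486
R=1: x+7/44x²=0 ⇒ x=−44/7=-6.2857; min R=1−1/(4·7/44)=-0.5714>−1
Confirm numerically:
  x=-3.770: |R|=0.50886 <1
  x=-3.672: |R|=0.52688 <1
  x=-2.857: |R|=0.55843 <1
  x=-2.701: |R|=0.54037 <1
  x=-6.699: |R|=1.44046 >1
  x=-6.540: |R|=1.26457 >1
  x=-6.387: |R|=1.10292 >1
Interval (-6.2857, 0).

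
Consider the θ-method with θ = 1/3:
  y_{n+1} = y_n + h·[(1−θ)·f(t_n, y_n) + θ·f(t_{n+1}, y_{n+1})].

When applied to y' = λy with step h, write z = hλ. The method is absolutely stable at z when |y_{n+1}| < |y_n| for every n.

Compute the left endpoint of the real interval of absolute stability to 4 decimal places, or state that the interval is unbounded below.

On y'=λy, z=hλ:
  y_{n+1} = y_n + z·[2/3·y_n + 1/3·y_{n+1}] ⇒ (1 − 1/3z)y_{n+1} = (1 + 2/3z)y_n
  ⇒ R(z) = (1 + 2/3z)/(1 − 1/3z).

Solve |R(x)|<1 on ℝ⁻.
x=-1.18: |R|=0.1531
R=−1: 1+2/3x = −1+1/3x ⇒ -1/3x=2 ⇒ x=2/(-1/3)=-6.0000
Confirm numerically:
  x=-5.276: |R|=0.91252 <1
  x=-3.820: |R|=0.68035 <1
  x=-3.304: |R|=0.57234 <1
  x=-6.216: |R|=1.02344 >1
  x=-6.163: |R|=1.01779 >1
  x=-6.041: |R|=1.00453 >1
So |R|<1 on (-6.0000, 0).

z* = -6.0000.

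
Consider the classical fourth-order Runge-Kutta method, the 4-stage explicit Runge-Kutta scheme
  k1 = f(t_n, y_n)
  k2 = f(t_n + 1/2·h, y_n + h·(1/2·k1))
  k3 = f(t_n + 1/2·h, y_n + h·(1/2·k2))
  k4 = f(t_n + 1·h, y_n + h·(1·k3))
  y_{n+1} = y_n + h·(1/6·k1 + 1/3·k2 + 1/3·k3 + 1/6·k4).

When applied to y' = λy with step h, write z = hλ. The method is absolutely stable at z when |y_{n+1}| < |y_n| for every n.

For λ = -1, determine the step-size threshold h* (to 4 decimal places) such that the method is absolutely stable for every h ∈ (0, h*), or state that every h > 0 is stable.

(-2.7853,0); λ=-1 ⇒ h* = 2.7853.

Test eqn y'=λy, z=hλ:
  order 4, 4-stage ⇒ R(z)=1+z+z^2/2+z^3/6+z^4/24
  (e.g. R(-0.9)=0.41084, |R|=0.41084)

Solve |R(x)|<1 on ℝ⁻.
x=-0.9: |R|=0.4108
|R(-2.35)|=0.5190 |R(-1.25)|=0.3075 |R(-1.01)|=0.3717
Bisect:
  x_lo=-3.4693 |R|=2.6254  x_hi=-0.2915 |R|=0.7471
  mid=-1.88042 |R|=0.30035 →hi
  mid=-2.67487 |R|=0.84589 →hi
  mid=-3.07209 |R|=1.52581 →lo
  mid=-2.87348 |R|=1.14131 →lo
  mid=-2.77418 |R|=0.98337 →hi
  mid=-2.82383 |R|=1.05967 →lo
  mid=-2.79900 |R|=1.02087 →lo
  mid=-2.78659 |R|=1.00195 →lo
  ...
  [-2.78542,-2.78523] ⇒ x*=-2.7853
Interval (-2.7853, 0).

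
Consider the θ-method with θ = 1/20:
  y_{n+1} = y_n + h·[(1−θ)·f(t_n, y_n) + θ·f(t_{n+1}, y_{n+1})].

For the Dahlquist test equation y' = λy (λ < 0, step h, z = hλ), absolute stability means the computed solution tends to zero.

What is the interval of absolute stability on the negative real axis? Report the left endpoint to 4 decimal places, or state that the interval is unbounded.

With y'=λy (z=hλ):
  y_{n+1} = y_n + z·[19/20·y_n + 1/20·y_{n+1}] ⇒ (1 − 1/20z)y_{n+1} = (1 + 19/20z)y_n
  ⇒ R(z) = (1 + 19/20z)/(1 − 1/20z).

Need |R(x)|<1, x<0.
x=-1.41: |R|=0.3171
R=−1: 1+19/20x = −1+1/20x ⇒ -9/10x=2 ⇒ x=2/(-9/10)=-2.2222
Confirm numerically:
  x=-1.206: |R|=0.13741 <1
  x=-1.088: |R|=0.03187 <1
  x=-1.051: |R|=0.00147 <1
  x=-2.510: |R|=1.23012 >1
  x=-2.335: |R|=1.09089 >1
Interval (-2.2222, 0).

(-2.2222, 0).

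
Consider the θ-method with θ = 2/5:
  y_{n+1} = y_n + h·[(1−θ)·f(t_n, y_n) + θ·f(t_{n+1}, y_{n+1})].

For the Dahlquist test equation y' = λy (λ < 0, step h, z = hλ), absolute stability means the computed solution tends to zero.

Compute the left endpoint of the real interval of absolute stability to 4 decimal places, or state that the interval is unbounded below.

With y'=λy (z=hλ):
  y_{n+1} = y_n + z·[3/5·y_n + 2/5·y_{n+1}] ⇒ (1 − 2/5z)y_{n+1} = (1 + 3/5z)y_n
  ⇒ R(z) = (1 + 3/5z)/(1 − 2/5z).

Find x<0 with |R(x)|<1.
x=-0.5: |R|=0.5833
R=−1: 1+3/5x = −1+2/5x ⇒ -1/5x=2 ⇒ x=2/(-1/5)=-10.0000
Confirm numerically:
  x=-8.722: |R|=0.94306 <1
  x=-4.590: |R|=0.61848 <1
  x=-4.453: |R|=0.60111 <1
  x=-10.576: |R|=1.02203 >1
  x=-10.084: |R|=1.00334 >1
Stable set (-10.0000, 0).

z* = -10.0000.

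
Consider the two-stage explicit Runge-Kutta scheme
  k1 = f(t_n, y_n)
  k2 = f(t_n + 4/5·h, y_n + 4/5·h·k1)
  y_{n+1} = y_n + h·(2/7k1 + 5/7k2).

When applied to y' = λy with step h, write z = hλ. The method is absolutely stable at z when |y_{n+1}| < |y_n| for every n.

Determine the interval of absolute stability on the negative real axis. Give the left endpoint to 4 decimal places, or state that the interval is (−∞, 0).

z∈(-1.7500,0).

On y'=λy, z=hλ:
  k1=λy_n ⇒ h·k1=z·y_n;  k2=λ(1+4/5z)y_n ⇒ h·k2=z(1+4/5z)y_n
  y_{n+1}/y_n = 1 + 2/7z + 5/7z(1+4/5z) = 1 + z + 4/7z²
  ⇒ R(z) = 1 + z + 4/7z².

Solve |R(x)|<1 on ℝ⁻.
x=-1.09: |R|=0.5889
R=1: x+4/7x²=0 ⇒ x=−7/4=-1.7500; min R=1−1/(4·4/7)=0.5625>−1
Confirm numerically:
  x=-1.631: |R|=0.88909 <1
  x=-1.497: |R|=0.78358 <1
  x=-0.946: |R|=0.56538 <1
  x=-2.251: |R|=1.64443 >1
  x=-1.944: |R|=1.21551 >1
So |R|<1 on (-1.7500, 0).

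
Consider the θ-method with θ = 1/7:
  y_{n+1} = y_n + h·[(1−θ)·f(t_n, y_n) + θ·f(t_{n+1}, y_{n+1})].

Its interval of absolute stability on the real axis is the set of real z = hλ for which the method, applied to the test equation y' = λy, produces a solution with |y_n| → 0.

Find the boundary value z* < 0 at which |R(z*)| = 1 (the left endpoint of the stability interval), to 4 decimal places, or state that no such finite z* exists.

left endpoint -2.8000.

On y'=λy, z=hλ:
  y_{n+1} = y_n + z·[6/7·y_n + 1/7·y_{n+1}] ⇒ (1 − 1/7z)y_{n+1} = (1 + 6/7z)y_n
  R(z) = (1 + 6/7z)/(1 − 1/7z).

Solve |R(x)|<1 on ℝ⁻.
x=-0.55: |R|=0.4901
R=−1: 1+6/7x = −1+1/7x ⇒ -5/7x=2 ⇒ x=2/(-5/7)=-2.8000
Confirm numerically:
  x=-1.846: |R|=0.46077 <1
  x=-1.796: |R|=0.42929 <1
  x=-1.573: |R|=0.28438 <1
  x=-1.243: |R|=0.05556 <1
  x=-3.221: |R|=1.20595 >1
  x=-2.909: |R|=1.05500 >1
Interval (-2.8000, 0).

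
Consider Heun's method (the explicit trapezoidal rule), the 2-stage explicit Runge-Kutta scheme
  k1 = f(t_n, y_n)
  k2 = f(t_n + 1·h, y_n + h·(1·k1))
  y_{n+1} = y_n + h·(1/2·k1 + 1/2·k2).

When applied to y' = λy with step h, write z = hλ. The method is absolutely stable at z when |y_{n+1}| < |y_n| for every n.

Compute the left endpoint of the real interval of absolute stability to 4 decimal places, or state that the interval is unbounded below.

On y'=λy, z=hλ:
  order 2, 2-stage ⇒ R(z)=1+z+z^2/2
  (e.g. R(-0.66)=0.55780, |R|=0.55780)

Find x<0 with |R(x)|<1.
x=-0.66: |R|=0.5578
|R(-2.23)|=1.2565 |R(-1.73)|=0.7664 |R(-0.88)|=0.5072
Bisect:
  x_lo=-2.7058 |R|=1.9549  x_hi=-0.1692 |R|=0.8451
  mid=-1.43752 |R|=0.59571 →hi
  mid=-2.07168 |R|=1.07425 →lo
  mid=-1.75460 |R|=0.78471 →hi
  mid=-1.91314 |R|=0.91691 →hi
  mid=-1.99241 |R|=0.99244 →hi
  mid=-2.03205 |R|=1.03256 →lo
  mid=-2.01223 |R|=1.01230 →lo
  mid=-2.00232 |R|=1.00232 →lo
  mid=-1.99737 |R|=0.99737 →hi
  mid=-1.99984 |R|=0.99984 →hi
  ...
  [-2.00015,-2.00000] ⇒ x*=-2.0000
Interval (-2.0000, 0).

left endpoint -2.0000.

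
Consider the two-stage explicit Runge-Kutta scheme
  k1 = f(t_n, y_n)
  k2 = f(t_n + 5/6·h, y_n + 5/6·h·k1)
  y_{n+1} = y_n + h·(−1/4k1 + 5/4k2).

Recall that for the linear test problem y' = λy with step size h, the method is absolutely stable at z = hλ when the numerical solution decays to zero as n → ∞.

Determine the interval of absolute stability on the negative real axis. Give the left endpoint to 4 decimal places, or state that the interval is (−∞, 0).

Test eqn y'=λy, z=hλ:
  k1=λy_n ⇒ h·k1=z·y_n;  k2=λ(1+5/6z)y_n ⇒ h·k2=z(1+5/6z)y_n
  y_{n+1}/y_n = 1 − 1/4z + 5/4z(1+5/6z) = 1 + z + 25/24z²
  R(z) = 1 + z + 25/24z².

Solve |R(x)|<1 on ℝ⁻.
x=-1.45: |R|=1.7401
R=1: x+25/24x²=0 ⇒ x=−24/25=-0.9600; min R=1−1/(4·25/24)=0.7600>−1
Confirm numerically:
  x=-0.900: |R|=0.94375 <1
  x=-0.523: |R|=0.76193 <1
  x=-0.500: |R|=0.76042 <1
  x=-0.481: |R|=0.76000 <1
  x=-1.534: |R|=1.91720 >1
  x=-1.205: |R|=1.30753 >1
  x=-1.080: |R|=1.13500 >1
Interval (-0.9600, 0).

(-0.9600, 0).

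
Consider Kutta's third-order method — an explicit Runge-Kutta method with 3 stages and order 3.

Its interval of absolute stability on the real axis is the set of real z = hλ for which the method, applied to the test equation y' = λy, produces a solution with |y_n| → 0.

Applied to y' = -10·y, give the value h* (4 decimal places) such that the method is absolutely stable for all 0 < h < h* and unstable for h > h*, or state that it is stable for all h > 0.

(-2.5127,0); λ=-10 ⇒ h* = 0.2513.

On y'=λy, z=hλ:
  order 3, 3-stage ⇒ R(z)=1+z+z^2/2+z^3/6
  (e.g. R(-1.4)=0.12267, |R|=0.12267)

Need |R(x)|<1, x<0.
x=-1.4: |R|=0.1227
|R(-1.84)|=0.1855 |R(-1.38)|=0.1342 |R(-1.07)|=0.2983
Bisect:
  x_lo=-3.2864 |R|=2.8018  x_hi=-0.1146 |R|=0.8917
  mid=-1.70048 |R|=0.07419 →hi
  mid=-2.49342 |R|=0.96850 →hi
  mid=-2.88988 |R|=1.73661 →lo
  mid=-2.69165 |R|=1.31932 →lo
  mid=-2.59253 |R|=1.13609 →lo
  mid=-2.54297 |R|=1.05040 →lo
  mid=-2.51820 |R|=1.00898 →lo
  mid=-2.50581 |R|=0.98863 →hi
  mid=-2.51200 |R|=0.99878 →hi
  mid=-2.51510 |R|=1.00387 →lo
  ...
  [-2.51277,-2.51258] ⇒ x*=-2.5127
Stable set (-2.5127, 0).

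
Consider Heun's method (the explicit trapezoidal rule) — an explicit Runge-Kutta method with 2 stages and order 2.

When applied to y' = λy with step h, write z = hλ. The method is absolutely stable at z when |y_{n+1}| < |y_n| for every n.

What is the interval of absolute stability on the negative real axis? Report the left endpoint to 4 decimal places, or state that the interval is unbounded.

On y'=λy, z=hλ:
  order 2, 2-stage ⇒ R(z)=1+z+z^2/2
  (e.g. R(-1.56)=0.65680, |R|=0.65680)

Find x<0 with |R(x)|<1.
x=-1.56: |R|=0.6568
|R(-1.78)|=0.8042 |R(-1.2)|=0.5200 |R(-0.98)|=0.5002
Bisect:
  x_lo=-2.3756 |R|=1.4461  x_hi=-0.2703 |R|=0.7663
  mid=-1.32293 |R|=0.55214 →hi
  mid=-1.84926 |R|=0.86062 →hi
  mid=-2.11242 |R|=1.11874 →lo
  mid=-1.98084 |R|=0.98103 →hi
  mid=-2.04663 |R|=1.04772 →lo
  mid=-2.01374 |R|=1.01383 →lo
  mid=-1.99729 |R|=0.99729 →hi
  mid=-2.00551 |R|=1.00553 →lo
  ...
  [-2.00012,-1.99999] ⇒ x*=-2.0000
So |R|<1 on (-2.0000, 0).

(-2.0000, 0).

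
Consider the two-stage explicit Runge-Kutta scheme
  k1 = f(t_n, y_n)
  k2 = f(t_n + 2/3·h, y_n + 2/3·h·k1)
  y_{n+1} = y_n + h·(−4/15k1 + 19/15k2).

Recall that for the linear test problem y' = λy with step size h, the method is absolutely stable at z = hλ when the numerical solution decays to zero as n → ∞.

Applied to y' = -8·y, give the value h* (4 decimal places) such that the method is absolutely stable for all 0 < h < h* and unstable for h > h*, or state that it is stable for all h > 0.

Set f=λy, z=hλ:
  k1=λy_n ⇒ h·k1=z·y_n;  k2=λ(1+2/3z)y_n ⇒ h·k2=z(1+2/3z)y_n
  y_{n+1}/y_n = 1 − 4/15z + 19/15z(1+2/3z) = 1 + z + 38/45z²
  R(z) = 1 + z + 38/45z².

Boundary: |R(x)|=1, x<0.
x=-0.76: |R|=0.7278
R=1: x+38/45x²=0 ⇒ x=−45/38=-1.1842; min R=1−1/(4·38/45)=0.7039>−1
Confirm numerically:
  x=-0.934: |R|=0.80266 <1
  x=-0.892: |R|=0.77989 <1
  x=-0.729: |R|=0.71977 <1
  x=-1.583: |R|=1.53308 >1
  x=-1.541: |R|=1.46429 >1
  x=-1.205: |R|=1.02115 >1
So |R|<1 on (-1.1842, 0).

(-1.1842,0); λ=-8 ⇒ h* = (45/38)/8 = 0.1480.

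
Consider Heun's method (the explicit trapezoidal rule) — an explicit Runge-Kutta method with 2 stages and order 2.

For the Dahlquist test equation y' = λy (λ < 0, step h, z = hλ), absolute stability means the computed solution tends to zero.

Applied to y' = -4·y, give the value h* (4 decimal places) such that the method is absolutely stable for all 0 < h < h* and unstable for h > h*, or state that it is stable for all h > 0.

(-2.0000,0); λ=-4 ⇒ h* = 0.5000.

With y'=λy (z=hλ):
  order 2, 2-stage ⇒ R(z)=1+z+z^2/2
  (e.g. R(-0.31)=0.73805, |R|=0.73805)

Boundary: |R(x)|=1, x<0.
x=-0.31: |R|=0.7380
|R(-2.36)|=1.4248 |R(-1.86)|=0.8698 |R(-0.9)|=0.5050
Bisect:
  x_lo=-2.3125 |R|=1.3613  x_hi=-0.3063 |R|=0.7406
  mid=-1.30937 |R|=0.54785 →hi
  mid=-1.81091 |R|=0.82879 →hi
  mid=-2.06168 |R|=1.06359 →lo
  mid=-1.93630 |R|=0.93833 →hi
  mid=-1.99899 |R|=0.99899 →hi
  mid=-2.03034 |R|=1.03080 →lo
  mid=-2.01466 |R|=1.01477 →lo
  ...
  [-2.00009,-1.99997] ⇒ x*=-2.0000
Stable set (-2.0000, 0).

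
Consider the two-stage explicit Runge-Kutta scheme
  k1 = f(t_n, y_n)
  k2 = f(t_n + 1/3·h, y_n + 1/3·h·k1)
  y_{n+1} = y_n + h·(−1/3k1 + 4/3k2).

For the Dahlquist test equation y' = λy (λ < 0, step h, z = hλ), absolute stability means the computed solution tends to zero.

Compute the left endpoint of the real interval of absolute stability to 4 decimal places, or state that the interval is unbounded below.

z* = -2.2500.

With y'=λy (z=hλ):
  k1=λy_n ⇒ h·k1=z·y_n;  k2=λ(1+1/3z)y_n ⇒ h·k2=z(1+1/3z)y_n
  y_{n+1}/y_n = 1 − 1/3z + 4/3z(1+1/3z) = 1 + z + 4/9z²
  so R(z) = 1 + z + 4/9z².

Boundary: |R(x)|=1, x<0.
x=-0.81: |R|=0.4816
R=1: x+4/9x²=0 ⇒ x=−9/4=-2.2500; min R=1−1/(4·4/9)=0.4375>−1
Confirm numerically:
  x=-1.950: |R|=0.74000 <1
  x=-1.635: |R|=0.55310 <1
  x=-1.004: |R|=0.44401 <1
  x=-2.718: |R|=1.56534 >1
  x=-2.420: |R|=1.18284 >1
  x=-2.314: |R|=1.06582 >1
Stable set (-2.2500, 0).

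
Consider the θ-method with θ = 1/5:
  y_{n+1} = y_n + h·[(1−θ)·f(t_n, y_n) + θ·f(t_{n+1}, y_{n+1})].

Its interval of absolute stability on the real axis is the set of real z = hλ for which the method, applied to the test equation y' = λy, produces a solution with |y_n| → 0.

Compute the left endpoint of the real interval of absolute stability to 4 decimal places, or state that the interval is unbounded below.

z* = -3.3333.

Test eqn y'=λy, z=hλ:
  y_{n+1} = y_n + z·[4/5·y_n + 1/5·y_{n+1}] ⇒ (1 − 1/5z)y_{n+1} = (1 + 4/5z)y_n
  ⇒ R(z) = (1 + 4/5z)/(1 − 1/5z).

Boundary: |R(x)|=1, x<0.
x=-1.52: |R|=0.1656
R=−1: 1+4/5x = −1+1/5x ⇒ -3/5x=2 ⇒ x=2/(-3/5)=-3.3333
Confirm numerically:
  x=-3.301: |R|=0.98831 <1
  x=-2.850: |R|=0.81529 <1
  x=-2.152: |R|=0.50447 <1
  x=-1.686: |R|=0.26084 <1
  x=-3.750: |R|=1.14286 >1
  x=-3.562: |R|=1.08012 >1
Stable set (-3.3333, 0).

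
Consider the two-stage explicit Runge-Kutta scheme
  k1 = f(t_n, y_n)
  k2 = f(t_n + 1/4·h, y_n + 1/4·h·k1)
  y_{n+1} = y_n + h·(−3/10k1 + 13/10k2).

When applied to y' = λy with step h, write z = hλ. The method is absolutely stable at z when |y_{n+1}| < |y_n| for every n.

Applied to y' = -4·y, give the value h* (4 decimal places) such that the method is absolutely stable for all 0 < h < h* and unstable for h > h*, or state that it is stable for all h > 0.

Test eqn y'=λy, z=hλ:
  k1=λy_n ⇒ h·k1=z·y_n;  k2=λ(1+1/4z)y_n ⇒ h·k2=z(1+1/4z)y_n
  y_{n+1}/y_n = 1 − 3/10z + 13/10z(1+1/4z) = 1 + z + 13/40z²
  ⇒ R(z) = 1 + z + 13/40z².

Boundary: |R(x)|=1, x<0.
x=-1.6: |R|=0.2320
R=1: x+13/40x²=0 ⇒ x=−40/13=-3.0769; min R=1−1/(4·13/40)=0.2308>−1
Confirm numerically:
  x=-2.333: |R|=0.43594 <1
  x=-1.701: |R|=0.23936 <1
  x=-1.515: |R|=0.23095 <1
  x=-1.463: |R|=0.23262 <1
  x=-3.302: |R|=1.24154 >1
  x=-3.119: |R|=1.04265 >1
Interval (-3.0769, 0).

(-3.0769,0); λ=-4 ⇒ h* = (40/13)/4 = 0.7692.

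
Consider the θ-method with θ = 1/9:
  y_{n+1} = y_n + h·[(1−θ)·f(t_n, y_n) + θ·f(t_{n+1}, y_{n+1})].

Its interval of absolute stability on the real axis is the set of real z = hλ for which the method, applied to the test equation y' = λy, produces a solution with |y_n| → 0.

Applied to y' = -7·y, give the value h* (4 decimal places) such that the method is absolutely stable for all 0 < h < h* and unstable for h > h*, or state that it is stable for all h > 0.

(-2.5714,0); λ=-7 ⇒ h* = (18/7)/7 = 0.3673.

On y'=λy, z=hλ:
  y_{n+1} = y_n + z·[8/9·y_n + 1/9·y_{n+1}] ⇒ (1 − 1/9z)y_{n+1} = (1 + 8/9z)y_n
  R(z) = (1 + 8/9z)/(1 − 1/9z).

Need |R(x)|<1, x<0.
x=-1.04: |R|=0.0677
R=−1: 1+8/9x = −1+1/9x ⇒ -7/9x=2 ⇒ x=2/(-7/9)=-2.5714
Confirm numerically:
  x=-1.459: |R|=0.25547 <1
  x=-1.373: |R|=0.19127 <1
  x=-1.146: |R|=0.01656 <1
  x=-1.114: |R|=0.00870 <1
  x=-2.978: |R|=1.23760 >1
  x=-2.726: |R|=1.09227 >1
So |R|<1 on (-2.5714, 0).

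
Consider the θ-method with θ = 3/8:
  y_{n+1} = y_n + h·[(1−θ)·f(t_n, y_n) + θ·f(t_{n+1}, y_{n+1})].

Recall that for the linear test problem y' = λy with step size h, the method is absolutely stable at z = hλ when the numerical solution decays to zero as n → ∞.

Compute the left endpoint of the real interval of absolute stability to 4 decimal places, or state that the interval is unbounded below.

left endpoint -8.0000.

Set f=λy, z=hλ:
  y_{n+1} = y_n + z·[5/8·y_n + 3/8·y_{n+1}] ⇒ (1 − 3/8z)y_{n+1} = (1 + 5/8z)y_n
  ⇒ R(z) = (1 + 5/8z)/(1 − 3/8z).

Boundary: |R(x)|=1, x<0.
x=-0.63: |R|=0.4904
R=−1: 1+5/8x = −1+3/8x ⇒ -1/4x=2 ⇒ x=2/(-1/4)=-8.0000
Confirm numerically:
  x=-6.464: |R|=0.88785 <1
  x=-4.954: |R|=0.73353 <1
  x=-4.735: |R|=0.70592 <1
  x=-4.218: |R|=0.63378 <1
  x=-8.564: |R|=1.03348 >1
  x=-8.149: |R|=1.00918 >1
So |R|<1 on (-8.0000, 0).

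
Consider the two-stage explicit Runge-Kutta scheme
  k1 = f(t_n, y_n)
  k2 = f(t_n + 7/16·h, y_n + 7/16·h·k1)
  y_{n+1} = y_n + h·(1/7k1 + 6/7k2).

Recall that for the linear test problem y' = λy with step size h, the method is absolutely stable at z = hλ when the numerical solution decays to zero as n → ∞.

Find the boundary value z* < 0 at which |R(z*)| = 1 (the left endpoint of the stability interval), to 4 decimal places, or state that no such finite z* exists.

left endpoint -2.6667.

Test eqn y'=λy, z=hλ:
  k1=λy_n ⇒ h·k1=z·y_n;  k2=λ(1+7/16z)y_n ⇒ h·k2=z(1+7/16z)y_n
  y_{n+1}/y_n = 1 + 1/7z + 6/7z(1+7/16z) = 1 + z + 3/8z²
  R(z) = 1 + z + 3/8z².

Need |R(x)|<1, x<0.
x=-1.47: |R|=0.3403
R=1: x+3/8x²=0 ⇒ x=−8/3=-2.6667; min R=1−1/(4·3/8)=0.3333>−1
Confirm numerically:
  x=-2.128: |R|=0.57014 <1
  x=-1.881: |R|=0.44581 <1
  x=-1.699: |R|=0.38348 <1
  x=-1.541: |R|=0.34951 <1
  x=-3.120: |R|=1.53040 >1
  x=-2.754: |R|=1.09019 >1
  x=-2.730: |R|=1.06484 >1
Interval (-2.6667, 0).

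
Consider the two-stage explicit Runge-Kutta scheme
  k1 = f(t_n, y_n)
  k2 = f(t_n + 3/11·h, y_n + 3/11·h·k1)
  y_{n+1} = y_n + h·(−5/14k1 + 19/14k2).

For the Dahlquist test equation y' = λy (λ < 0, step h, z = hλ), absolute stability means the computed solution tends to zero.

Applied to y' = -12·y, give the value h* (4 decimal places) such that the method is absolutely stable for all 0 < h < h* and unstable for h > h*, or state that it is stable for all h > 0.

(-2.7018,0); λ=-12 ⇒ h* = (154/57)/12 = 0.2251.

On y'=λy, z=hλ:
  k1=λy_n ⇒ h·k1=z·y_n;  k2=λ(1+3/11z)y_n ⇒ h·k2=z(1+3/11z)y_n
  y_{n+1}/y_n = 1 − 5/14z + 19/14z(1+3/11z) = 1 + z + 57/154z²
  R(z) = 1 + z + 57/154z².

Solve |R(x)|<1 on ℝ⁻.
x=-0.86: |R|=0.4137
R=1: x+57/154x²=0 ⇒ x=−154/57=-2.7018; min R=1−1/(4·57/154)=0.3246>−1
Confirm numerically:
  x=-2.380: |R|=0.71656 <1
  x=-2.117: |R|=0.54181 <1
  x=-1.504: |R|=0.33324 <1
  x=-1.275: |R|=0.32669 <1
  x=-3.010: |R|=1.34341 >1
  x=-2.841: |R|=1.14642 >1
So |R|<1 on (-2.7018, 0).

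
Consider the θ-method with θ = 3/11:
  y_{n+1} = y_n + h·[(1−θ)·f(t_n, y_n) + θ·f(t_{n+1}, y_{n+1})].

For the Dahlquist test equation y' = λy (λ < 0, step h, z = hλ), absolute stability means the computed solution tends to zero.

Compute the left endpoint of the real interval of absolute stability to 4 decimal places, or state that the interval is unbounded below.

z* = -4.4000.

With y'=λy (z=hλ):
  y_{n+1} = y_n + z·[8/11·y_n + 3/11·y_{n+1}] ⇒ (1 − 3/11z)y_{n+1} = (1 + 8/11z)y_n
  ⇒ R(z) = (1 + 8/11z)/(1 − 3/11z).

Need |R(x)|<1, x<0.
x=-0.55: |R|=0.5217
R=−1: 1+8/11x = −1+3/11x ⇒ -5/11x=2 ⇒ x=2/(-5/11)=-4.4000
Confirm numerically:
  x=-4.293: |R|=0.97760 <1
  x=-3.813: |R|=0.86920 <1
  x=-2.709: |R|=0.55795 <1
  x=-2.634: |R|=0.53285 <1
  x=-4.918: |R|=1.10057 >1
  x=-4.892: |R|=1.09581 >1
  x=-4.630: |R|=1.04620 >1
Interval (-4.4000, 0).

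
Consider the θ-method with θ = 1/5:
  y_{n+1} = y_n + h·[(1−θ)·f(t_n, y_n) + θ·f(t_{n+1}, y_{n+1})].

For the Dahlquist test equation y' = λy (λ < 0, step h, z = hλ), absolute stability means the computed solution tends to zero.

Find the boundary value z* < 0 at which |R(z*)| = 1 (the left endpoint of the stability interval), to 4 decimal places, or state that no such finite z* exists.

With y'=λy (z=hλ):
  y_{n+1} = y_n + z·[4/5·y_n + 1/5·y_{n+1}] ⇒ (1 − 1/5z)y_{n+1} = (1 + 4/5z)y_n
  so R(z) = (1 + 4/5z)/(1 − 1/5z).

Boundary: |R(x)|=1, x<0.
x=-0.56: |R|=0.4964
R=−1: 1+4/5x = −1+1/5x ⇒ -3/5x=2 ⇒ x=2/(-3/5)=-3.3333
Confirm numerically:
  x=-2.944: |R|=0.85297 <1
  x=-2.920: |R|=0.84343 <1
  x=-1.634: |R|=0.23153 <1
  x=-3.626: |R|=1.10179 >1
  x=-3.452: |R|=1.04212 >1
  x=-3.423: |R|=1.03194 >1
So |R|<1 on (-3.3333, 0).

z* = -3.3333.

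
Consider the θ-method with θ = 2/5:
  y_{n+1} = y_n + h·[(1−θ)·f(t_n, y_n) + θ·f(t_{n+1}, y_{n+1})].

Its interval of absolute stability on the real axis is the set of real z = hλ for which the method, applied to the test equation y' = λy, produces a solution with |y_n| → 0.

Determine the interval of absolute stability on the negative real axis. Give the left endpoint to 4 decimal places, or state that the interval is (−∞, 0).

z∈(-10.0000,0).

With y'=λy (z=hλ):
  y_{n+1} = y_n + z·[3/5·y_n + 2/5·y_{n+1}] ⇒ (1 − 2/5z)y_{n+1} = (1 + 3/5z)y_n
  R(z) = (1 + 3/5z)/(1 − 2/5z).

Need |R(x)|<1, x<0.
x=-1.46: |R|=0.0783
R=−1: 1+3/5x = −1+2/5x ⇒ -1/5x=2 ⇒ x=2/(-1/5)=-10.0000
Confirm numerically:
  x=-8.608: |R|=0.93734 <1
  x=-5.459: |R|=0.71473 <1
  x=-4.803: |R|=0.64419 <1
  x=-10.245: |R|=1.00961 >1
  x=-10.141: |R|=1.00558 >1
So |R|<1 on (-10.0000, 0).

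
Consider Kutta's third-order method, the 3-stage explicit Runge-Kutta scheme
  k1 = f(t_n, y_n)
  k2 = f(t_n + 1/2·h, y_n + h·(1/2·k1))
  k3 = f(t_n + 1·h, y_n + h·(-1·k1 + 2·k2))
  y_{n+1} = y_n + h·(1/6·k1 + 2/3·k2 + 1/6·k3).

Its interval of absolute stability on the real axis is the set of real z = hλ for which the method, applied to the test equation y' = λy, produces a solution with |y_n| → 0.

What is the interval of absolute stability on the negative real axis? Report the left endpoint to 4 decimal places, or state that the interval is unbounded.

Test eqn y'=λy, z=hλ:
  order 3, 3-stage ⇒ R(z)=1+z+z^2/2+z^3/6
  (e.g. R(-1.02)=0.32333, |R|=0.32333)

Boundary: |R(x)|=1, x<0.
x=-1.02: |R|=0.3233
|R(-2.41)|=0.8389 |R(-1.51)|=0.0562 |R(-1.39)|=0.1284
Bisect:
  x_lo=-2.9944 |R|=1.9860  x_hi=-0.1025 |R|=0.9025
  mid=-1.54847 |R|=0.03160 →hi
  mid=-2.27144 |R|=0.64494 →hi
  mid=-2.63292 |R|=1.20880 →lo
  mid=-2.45218 |R|=0.90315 →hi
  mid=-2.54255 |R|=1.04968 →lo
  mid=-2.49736 |R|=0.97489 →hi
  mid=-2.51995 |R|=1.01189 →lo
  mid=-2.50866 |R|=0.99329 →hi
  mid=-2.51431 |R|=1.00257 →lo
  ...
  [-2.51289,-2.51272] ⇒ x*=-2.5127
Stable set (-2.5127, 0).

(-2.5127, 0).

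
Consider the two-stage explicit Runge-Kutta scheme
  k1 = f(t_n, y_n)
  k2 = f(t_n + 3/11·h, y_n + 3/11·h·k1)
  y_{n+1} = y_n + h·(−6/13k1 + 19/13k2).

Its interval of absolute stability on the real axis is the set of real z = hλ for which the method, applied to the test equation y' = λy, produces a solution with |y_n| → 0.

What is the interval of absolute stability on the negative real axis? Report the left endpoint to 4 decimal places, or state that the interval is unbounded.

(-2.5088, 0).

Set f=λy, z=hλ:
  k1=λy_n ⇒ h·k1=z·y_n;  k2=λ(1+3/11z)y_n ⇒ h·k2=z(1+3/11z)y_n
  y_{n+1}/y_n = 1 − 6/13z + 19/13z(1+3/11z) = 1 + z + 57/143z²
  so R(z) = 1 + z + 57/143z².

Find x<0 with |R(x)|<1.
x=-1.25: |R|=0.3728
R=1: x+57/143x²=0 ⇒ x=−143/57=-2.5088; min R=1−1/(4·57/143)=0.3728>−1
Confirm numerically:
  x=-2.484: |R|=0.97547 <1
  x=-1.621: |R|=0.42638 <1
  x=-1.261: |R|=0.37282 <1
  x=-2.940: |R|=1.50535 >1
  x=-2.592: |R|=1.08599 >1
So |R|<1 on (-2.5088, 0).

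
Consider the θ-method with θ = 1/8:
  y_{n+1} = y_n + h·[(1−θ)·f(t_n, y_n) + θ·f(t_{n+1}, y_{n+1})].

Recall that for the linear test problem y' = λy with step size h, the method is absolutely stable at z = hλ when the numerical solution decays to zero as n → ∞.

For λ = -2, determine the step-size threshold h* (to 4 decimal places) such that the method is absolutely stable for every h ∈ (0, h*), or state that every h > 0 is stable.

(-2.6667,0); λ=-2 ⇒ h* = (8/3)/2 = 1.3333.

On y'=λy, z=hλ:
  y_{n+1} = y_n + z·[7/8·y_n + 1/8·y_{n+1}] ⇒ (1 − 1/8z)y_{n+1} = (1 + 7/8z)y_n
  Hence R(z) = (1 + 7/8z)/(1 − 1/8z).

Boundary: |R(x)|=1, x<0.
x=-1.05: |R|=0.0718
R=−1: 1+7/8x = −1+1/8x ⇒ -3/4x=2 ⇒ x=2/(-3/4)=-2.6667
Confirm numerically:
  x=-2.529: |R|=0.92155 <1
  x=-1.535: |R|=0.28789 <1
  x=-1.118: |R|=0.01908 <1
  x=-3.173: |R|=1.27191 >1
  x=-3.064: |R|=1.21547 >1
  x=-2.864: |R|=1.10898 >1
Interval (-2.6667, 0).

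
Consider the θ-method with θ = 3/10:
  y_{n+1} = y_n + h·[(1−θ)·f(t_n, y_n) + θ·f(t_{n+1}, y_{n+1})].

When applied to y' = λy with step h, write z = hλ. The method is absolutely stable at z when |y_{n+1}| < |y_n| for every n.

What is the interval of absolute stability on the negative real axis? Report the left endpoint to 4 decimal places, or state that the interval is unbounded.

With y'=λy (z=hλ):
  y_{n+1} = y_n + z·[7/10·y_n + 3/10·y_{n+1}] ⇒ (1 − 3/10z)y_{n+1} = (1 + 7/10z)y_n
  ⇒ R(z) = (1 + 7/10z)/(1 − 3/10z).

Need |R(x)|<1, x<0.
x=-1.22: |R|=0.1069
R=−1: 1+7/10x = −1+3/10x ⇒ -2/5x=2 ⇒ x=2/(-2/5)=-5.0000
Confirm numerically:
  x=-4.897: |R|=0.98331 <1
  x=-4.187: |R|=0.85586 <1
  x=-3.474: |R|=0.70111 <1
  x=-2.554: |R|=0.44604 <1
  x=-5.535: |R|=1.08044 >1
  x=-5.305: |R|=1.04708 >1
  x=-5.204: |R|=1.03186 >1
Interval (-5.0000, 0).

(-5.0000, 0).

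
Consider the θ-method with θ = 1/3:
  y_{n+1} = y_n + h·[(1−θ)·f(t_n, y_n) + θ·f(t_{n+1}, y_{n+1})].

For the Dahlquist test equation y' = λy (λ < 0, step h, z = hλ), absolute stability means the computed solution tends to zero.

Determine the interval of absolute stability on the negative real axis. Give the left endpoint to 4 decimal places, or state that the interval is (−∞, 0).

Test eqn y'=λy, z=hλ:
  y_{n+1} = y_n + z·[2/3·y_n + 1/3·y_{n+1}] ⇒ (1 − 1/3z)y_{n+1} = (1 + 2/3z)y_n
  so R(z) = (1 + 2/3z)/(1 − 1/3z).

Boundary: |R(x)|=1, x<0.
x=-1.09: |R|=0.2005
R=−1: 1+2/3x = −1+1/3x ⇒ -1/3x=2 ⇒ x=2/(-1/3)=-6.0000
Confirm numerically:
  x=-5.716: |R|=0.96742 <1
  x=-4.924: |R|=0.86421 <1
  x=-4.030: |R|=0.71977 <1
  x=-3.053: |R|=0.51313 <1
  x=-6.533: |R|=1.05591 >1
  x=-6.440: |R|=1.04661 >1
  x=-6.098: |R|=1.01077 >1
So |R|<1 on (-6.0000, 0).

z∈(-6.0000,0).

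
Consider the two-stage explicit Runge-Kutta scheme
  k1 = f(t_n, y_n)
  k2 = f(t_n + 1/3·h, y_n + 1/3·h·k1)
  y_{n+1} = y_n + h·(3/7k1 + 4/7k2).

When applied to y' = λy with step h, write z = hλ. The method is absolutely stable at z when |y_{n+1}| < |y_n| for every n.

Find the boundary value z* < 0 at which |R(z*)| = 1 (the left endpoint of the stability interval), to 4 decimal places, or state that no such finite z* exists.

z* = -5.2500.

With y'=λy (z=hλ):
  k1=λy_n ⇒ h·k1=z·y_n;  k2=λ(1+1/3z)y_n ⇒ h·k2=z(1+1/3z)y_n
  y_{n+1}/y_n = 1 + 3/7z + 4/7z(1+1/3z) = 1 + z + 4/21z²
  so R(z) = 1 + z + 4/21z².

Need |R(x)|<1, x<0.
x=-0.48: |R|=0.5639
R=1: x+4/21x²=0 ⇒ x=−21/4=-5.2500; min R=1−1/(4·4/21)=-0.3125>−1
Confirm numerically:
  x=-5.134: |R|=0.88656 <1
  x=-4.654: |R|=0.47166 <1
  x=-3.937: |R|=0.01538 <1
  x=-5.771: |R|=1.57270 >1
  x=-5.299: |R|=1.04946 >1
Interval (-5.2500, 0).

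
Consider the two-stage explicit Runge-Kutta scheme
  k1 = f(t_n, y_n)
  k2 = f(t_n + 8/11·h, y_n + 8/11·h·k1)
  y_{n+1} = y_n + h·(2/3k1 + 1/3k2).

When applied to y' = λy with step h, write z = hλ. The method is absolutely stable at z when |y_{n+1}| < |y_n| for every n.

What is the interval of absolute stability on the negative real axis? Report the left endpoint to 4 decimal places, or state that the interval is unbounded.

On y'=λy, z=hλ:
  k1=λy_n ⇒ h·k1=z·y_n;  k2=λ(1+8/11z)y_n ⇒ h·k2=z(1+8/11z)y_n
  y_{n+1}/y_n = 1 + 2/3z + 1/3z(1+8/11z) = 1 + z + 8/33z²
  so R(z) = 1 + z + 8/33z².

Find x<0 with |R(x)|<1.
x=-1.35: |R|=0.0918
R=1: x+8/33x²=0 ⇒ x=−33/8=-4.1250; min R=1−1/(4·8/33)=-0.0312>−1
Confirm numerically:
  x=-3.152: |R|=0.25651 <1
  x=-2.730: |R|=0.07676 <1
  x=-2.383: |R|=0.00635 <1
  x=-4.627: |R|=1.56309 >1
  x=-4.273: |R|=1.15331 >1
  x=-4.186: |R|=1.06190 >1
So |R|<1 on (-4.1250, 0).

z∈(-4.1250,0).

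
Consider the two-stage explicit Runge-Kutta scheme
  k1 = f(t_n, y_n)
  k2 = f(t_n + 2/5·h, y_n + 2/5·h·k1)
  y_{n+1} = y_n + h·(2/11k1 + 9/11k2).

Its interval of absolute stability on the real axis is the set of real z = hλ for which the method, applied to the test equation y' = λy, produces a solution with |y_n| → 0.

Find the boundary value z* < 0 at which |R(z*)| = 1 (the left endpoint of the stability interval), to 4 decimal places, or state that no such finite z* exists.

z* = -3.0556.

Test eqn y'=λy, z=hλ:
  k1=λy_n ⇒ h·k1=z·y_n;  k2=λ(1+2/5z)y_n ⇒ h·k2=z(1+2/5z)y_n
  y_{n+1}/y_n = 1 + 2/11z + 9/11z(1+2/5z) = 1 + z + 18/55z²
  so R(z) = 1 + z + 18/55z².

Solve |R(x)|<1 on ℝ⁻.
x=-1.06: |R|=0.3077
R=1: x+18/55x²=0 ⇒ x=−55/18=-3.0556; min R=1−1/(4·18/55)=0.2361>−1
Confirm numerically:
  x=-3.024: |R|=0.96877 <1
  x=-2.556: |R|=0.58212 <1
  x=-1.782: |R|=0.25726 <1
  x=-1.366: |R|=0.24468 <1
  x=-3.302: |R|=1.26632 >1
  x=-3.255: |R|=1.21246 >1
Interval (-3.0556, 0).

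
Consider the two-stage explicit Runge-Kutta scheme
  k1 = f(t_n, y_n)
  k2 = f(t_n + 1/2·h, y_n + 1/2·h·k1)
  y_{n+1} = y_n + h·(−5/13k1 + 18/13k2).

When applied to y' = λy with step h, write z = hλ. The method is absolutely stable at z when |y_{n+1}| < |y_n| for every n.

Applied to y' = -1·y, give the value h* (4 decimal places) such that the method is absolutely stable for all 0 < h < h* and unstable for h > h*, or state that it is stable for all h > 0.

Test eqn y'=λy, z=hλ:
  k1=λy_n ⇒ h·k1=z·y_n;  k2=λ(1+1/2z)y_n ⇒ h·k2=z(1+1/2z)y_n
  y_{n+1}/y_n = 1 − 5/13z + 18/13z(1+1/2z) = 1 + z + 9/13z²
  R(z) = 1 + z + 9/13z².

Need |R(x)|<1, x<0.
x=-0.35: |R|=0.7348
R=1: x+9/13x²=0 ⇒ x=−13/9=-1.4444; min R=1−1/(4·9/13)=0.6389>−1
Confirm numerically:
  x=-1.341: |R|=0.90396 <1
  x=-1.175: |R|=0.78082 <1
  x=-1.165: |R|=0.77462 <1
  x=-1.687: |R|=1.28329 >1
  x=-1.633: |R|=1.21317 >1
  x=-1.545: |R|=1.10756 >1
Stable set (-1.4444, 0).

(-1.4444,0); λ=-1 ⇒ h* = (13/9)/1 = 1.4444.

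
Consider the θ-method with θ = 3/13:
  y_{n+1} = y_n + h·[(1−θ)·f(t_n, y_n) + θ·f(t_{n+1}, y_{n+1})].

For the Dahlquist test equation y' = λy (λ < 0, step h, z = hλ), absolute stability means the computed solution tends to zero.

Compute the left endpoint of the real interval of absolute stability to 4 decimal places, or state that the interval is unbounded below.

Test eqn y'=λy, z=hλ:
  y_{n+1} = y_n + z·[10/13·y_n + 3/13·y_{n+1}] ⇒ (1 − 3/13z)y_{n+1} = (1 + 10/13z)y_n
  R(z) = (1 + 10/13z)/(1 − 3/13z).

Need |R(x)|<1, x<0.
x=-0.62: |R|=0.4576
R=−1: 1+10/13x = −1+3/13x ⇒ -7/13x=2 ⇒ x=2/(-7/13)=-3.7143
Confirm numerically:
  x=-3.362: |R|=0.89318 <1
  x=-2.690: |R|=0.65971 <1
  x=-1.836: |R|=0.28960 <1
  x=-4.138: |R|=1.11671 >1
  x=-3.751: |R|=1.01060 >1
So |R|<1 on (-3.7143, 0).

left endpoint -3.7143.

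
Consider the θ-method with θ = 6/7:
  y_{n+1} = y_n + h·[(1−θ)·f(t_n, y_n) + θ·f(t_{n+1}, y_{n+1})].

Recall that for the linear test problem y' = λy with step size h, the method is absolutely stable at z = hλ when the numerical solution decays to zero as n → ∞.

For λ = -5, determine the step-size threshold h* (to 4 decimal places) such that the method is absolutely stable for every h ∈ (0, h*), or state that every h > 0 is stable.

unbounded; (−∞, 0). Any h>0 works for λ=-5.

On y'=λy, z=hλ:
  y_{n+1} = y_n + z·[1/7·y_n + 6/7·y_{n+1}] ⇒ (1 − 6/7z)y_{n+1} = (1 + 1/7z)y_n
  so R(z) = (1 + 1/7z)/(1 − 6/7z).

Need |R(x)|<1, x<0.
x=-0.95: |R|=0.4764
x=-2: |R|=0.2632
x=-10: |R|=0.0448
x=-100: |R|=0.1532
θ=6/7≥1/2 ⇒ |1+1/7x|<|1−6/7x| ∀x<0 ⇒ interval (−∞,0).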